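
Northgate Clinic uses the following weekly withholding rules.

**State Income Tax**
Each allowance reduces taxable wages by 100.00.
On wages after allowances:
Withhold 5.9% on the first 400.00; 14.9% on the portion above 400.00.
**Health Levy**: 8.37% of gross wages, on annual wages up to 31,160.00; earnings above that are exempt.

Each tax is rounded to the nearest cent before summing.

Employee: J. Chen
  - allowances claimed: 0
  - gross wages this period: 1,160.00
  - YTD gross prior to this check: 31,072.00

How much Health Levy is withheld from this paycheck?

7.37

Health Levy: cap 31,160.00 − YTD 31,072.00 = 88.00 subject; 8.37% × 88.00 = 7.37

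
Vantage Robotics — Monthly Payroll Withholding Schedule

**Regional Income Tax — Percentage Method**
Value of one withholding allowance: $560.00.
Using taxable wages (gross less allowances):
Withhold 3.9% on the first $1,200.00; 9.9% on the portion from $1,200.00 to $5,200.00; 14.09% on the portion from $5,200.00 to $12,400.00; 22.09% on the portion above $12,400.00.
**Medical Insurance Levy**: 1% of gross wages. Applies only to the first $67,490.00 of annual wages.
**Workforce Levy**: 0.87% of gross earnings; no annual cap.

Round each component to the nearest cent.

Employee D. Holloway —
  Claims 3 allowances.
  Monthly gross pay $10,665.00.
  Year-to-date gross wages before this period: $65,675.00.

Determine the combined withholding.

Regional Income Tax: taxable = $10,665.00 − 3×$560.00 = $8,985.00
  $442.80 + 14.09% × ($8,985.00 − $5,200.00) = $442.80 + 14.09% × $3,785.00 = $976.11
Medical Insurance Levy: cap $67,490.00 − YTD $65,675.00 = $1,815.00 subject; 1% × $1,815.00 = $18.15
Workforce Levy: 0.87% × $10,665.00 = $92.79
Total: $976.11 + $18.15 + $92.79 = $1,087.05

$1,087.05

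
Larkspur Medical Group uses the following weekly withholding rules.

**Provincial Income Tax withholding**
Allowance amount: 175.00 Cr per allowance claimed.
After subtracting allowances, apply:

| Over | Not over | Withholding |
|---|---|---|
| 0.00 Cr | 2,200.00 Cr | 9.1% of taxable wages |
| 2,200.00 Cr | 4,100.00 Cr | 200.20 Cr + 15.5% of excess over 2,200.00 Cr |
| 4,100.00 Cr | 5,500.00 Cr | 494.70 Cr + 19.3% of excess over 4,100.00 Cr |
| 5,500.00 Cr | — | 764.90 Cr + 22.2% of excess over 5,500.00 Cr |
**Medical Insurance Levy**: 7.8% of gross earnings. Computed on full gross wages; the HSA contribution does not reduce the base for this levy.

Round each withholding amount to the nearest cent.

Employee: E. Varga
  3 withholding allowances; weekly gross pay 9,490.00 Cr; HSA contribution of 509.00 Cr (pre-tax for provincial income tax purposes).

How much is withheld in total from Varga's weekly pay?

Provincial Income Tax: taxable = 9,490.00 Cr − 509.00 Cr − 3×175.00 Cr = 8,456.00 Cr
  764.90 Cr + 22.2% × (8,456.00 Cr − 5,500.00 Cr) = 764.90 Cr + 22.2% × 2,956.00 Cr = 1,421.13 Cr
Medical Insurance Levy: 7.8% × 9,490.00 Cr = 740.22 Cr
Total: 1,421.13 Cr + 740.22 Cr = 2,161.35 Cr

2,161.35 Cr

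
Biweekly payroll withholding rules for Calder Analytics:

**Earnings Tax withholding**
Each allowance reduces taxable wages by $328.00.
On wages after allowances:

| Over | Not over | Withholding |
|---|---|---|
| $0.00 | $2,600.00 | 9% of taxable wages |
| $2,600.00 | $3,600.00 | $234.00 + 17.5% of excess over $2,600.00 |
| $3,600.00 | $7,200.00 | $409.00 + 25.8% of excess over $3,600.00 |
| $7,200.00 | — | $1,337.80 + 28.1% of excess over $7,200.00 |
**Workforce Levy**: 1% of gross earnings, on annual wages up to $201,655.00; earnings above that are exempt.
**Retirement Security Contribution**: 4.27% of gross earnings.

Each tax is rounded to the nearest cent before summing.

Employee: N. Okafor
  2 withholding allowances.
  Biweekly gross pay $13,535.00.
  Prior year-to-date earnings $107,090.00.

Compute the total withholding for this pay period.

Earnings Tax: taxable = $13,535.00 − 2×$328.00 = $12,879.00
  $1,337.80 + 28.1% × ($12,879.00 − $7,200.00) = $1,337.80 + 28.1% × $5,679.00 = $2,933.60
Workforce Levy: 1% × $13,535.00 = $135.35
Retirement Security Contribution: 4.27% × $13,535.00 = $577.94
Total: $2,933.60 + $135.35 + $577.94 = $3,646.89

$3,646.89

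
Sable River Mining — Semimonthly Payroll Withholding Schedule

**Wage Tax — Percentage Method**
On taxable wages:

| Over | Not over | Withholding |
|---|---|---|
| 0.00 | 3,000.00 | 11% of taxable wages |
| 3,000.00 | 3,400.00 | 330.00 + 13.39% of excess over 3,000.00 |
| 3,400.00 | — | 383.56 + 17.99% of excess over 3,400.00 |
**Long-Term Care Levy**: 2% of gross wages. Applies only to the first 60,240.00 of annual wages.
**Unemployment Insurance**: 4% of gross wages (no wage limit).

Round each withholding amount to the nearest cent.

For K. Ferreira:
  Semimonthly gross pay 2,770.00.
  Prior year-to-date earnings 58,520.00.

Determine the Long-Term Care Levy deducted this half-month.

34.40

Long-Term Care Levy: cap 60,240.00 − YTD 58,520.00 = 1,720.00 subject; 2% × 1,720.00 = 34.40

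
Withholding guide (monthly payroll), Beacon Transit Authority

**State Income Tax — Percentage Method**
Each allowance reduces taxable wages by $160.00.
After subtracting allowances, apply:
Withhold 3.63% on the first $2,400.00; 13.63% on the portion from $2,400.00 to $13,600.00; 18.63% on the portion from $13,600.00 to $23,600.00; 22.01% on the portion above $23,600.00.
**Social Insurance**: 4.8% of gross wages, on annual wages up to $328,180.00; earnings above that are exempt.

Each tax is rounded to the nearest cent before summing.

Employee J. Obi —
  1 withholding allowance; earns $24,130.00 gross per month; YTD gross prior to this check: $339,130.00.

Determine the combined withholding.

State Income Tax: taxable = $24,130.00 − 1×$160.00 = $23,970.00
  $3,476.68 + 22.01% × ($23,970.00 − $23,600.00) = $3,476.68 + 22.01% × $370.00 = $3,558.12
Social Insurance: YTD $339,130.00 ≥ cap $328,180.00 → $0.00
Total: $3,558.12 + $0.00 = $3,558.12

$3,558.12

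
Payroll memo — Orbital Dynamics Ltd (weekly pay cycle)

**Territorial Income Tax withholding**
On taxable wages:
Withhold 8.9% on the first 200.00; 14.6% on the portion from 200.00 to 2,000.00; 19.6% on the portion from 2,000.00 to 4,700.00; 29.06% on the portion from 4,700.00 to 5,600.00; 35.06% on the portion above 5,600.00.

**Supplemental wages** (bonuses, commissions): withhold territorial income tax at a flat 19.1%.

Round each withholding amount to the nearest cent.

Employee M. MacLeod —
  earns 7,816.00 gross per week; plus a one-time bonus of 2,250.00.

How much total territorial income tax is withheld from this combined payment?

2,278.02

Territorial Income Tax: taxable = 7,816.00
  1,071.34 + 35.06% × (7,816.00 − 5,600.00) = 1,071.34 + 35.06% × 2,216.00 = 1,848.27
Supplemental (19.1% flat on bonus): 19.1% × 2,250.00 = 429.75
Total territorial income tax: 1,848.27 + 429.75 = 2,278.02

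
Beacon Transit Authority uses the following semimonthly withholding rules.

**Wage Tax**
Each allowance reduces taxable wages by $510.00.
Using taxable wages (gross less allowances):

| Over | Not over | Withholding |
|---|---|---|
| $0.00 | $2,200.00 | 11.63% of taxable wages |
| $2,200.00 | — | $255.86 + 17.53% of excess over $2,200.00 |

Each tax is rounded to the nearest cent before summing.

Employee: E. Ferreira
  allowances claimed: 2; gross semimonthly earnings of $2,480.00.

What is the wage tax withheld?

Wage Tax: taxable = $2,480.00 − 2×$510.00 = $1,460.00
  11.63% × $1,460.00 = $169.80

$169.80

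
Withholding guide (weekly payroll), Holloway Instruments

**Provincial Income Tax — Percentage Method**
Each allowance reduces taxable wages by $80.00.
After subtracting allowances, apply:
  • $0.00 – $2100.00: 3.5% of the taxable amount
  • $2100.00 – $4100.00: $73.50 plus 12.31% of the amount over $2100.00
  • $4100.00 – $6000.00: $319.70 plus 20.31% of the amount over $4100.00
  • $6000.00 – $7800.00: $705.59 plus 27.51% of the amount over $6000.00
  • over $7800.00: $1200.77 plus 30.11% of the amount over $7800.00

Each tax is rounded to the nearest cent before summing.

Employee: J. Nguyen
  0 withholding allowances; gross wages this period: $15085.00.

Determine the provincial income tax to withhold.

$3394.28

Provincial Income Tax: taxable = $15085.00
  $1200.77 + 30.11% × ($15085.00 − $7800.00) = $1200.77 + 30.11% × $7285.00 = $3394.28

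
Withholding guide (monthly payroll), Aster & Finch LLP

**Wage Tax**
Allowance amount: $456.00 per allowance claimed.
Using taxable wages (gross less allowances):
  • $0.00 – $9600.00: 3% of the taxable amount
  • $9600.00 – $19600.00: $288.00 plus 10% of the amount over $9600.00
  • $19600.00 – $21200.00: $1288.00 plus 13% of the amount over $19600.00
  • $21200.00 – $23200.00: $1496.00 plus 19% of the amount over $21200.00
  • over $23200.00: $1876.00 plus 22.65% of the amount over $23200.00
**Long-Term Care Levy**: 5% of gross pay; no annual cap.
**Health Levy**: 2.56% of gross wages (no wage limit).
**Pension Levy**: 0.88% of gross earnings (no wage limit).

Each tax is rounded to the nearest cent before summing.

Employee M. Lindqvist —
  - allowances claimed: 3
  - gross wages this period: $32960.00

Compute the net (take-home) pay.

Wage Tax: taxable = $32960.00 − 3×$456.00 = $31592.00
  $1876.00 + 22.65% × ($31592.00 − $23200.00) = $1876.00 + 22.65% × $8392.00 = $3776.79
Long-Term Care Levy: 5% × $32960.00 = $1648.00
Health Levy: 2.56% × $32960.00 = $843.78
Pension Levy: 0.88% × $32960.00 = $290.05
Total withheld: $3776.79 + $1648.00 + $843.78 + $290.05 = $6558.62
Net pay: $32960.00 − $6558.62 = $26401.38

$26401.38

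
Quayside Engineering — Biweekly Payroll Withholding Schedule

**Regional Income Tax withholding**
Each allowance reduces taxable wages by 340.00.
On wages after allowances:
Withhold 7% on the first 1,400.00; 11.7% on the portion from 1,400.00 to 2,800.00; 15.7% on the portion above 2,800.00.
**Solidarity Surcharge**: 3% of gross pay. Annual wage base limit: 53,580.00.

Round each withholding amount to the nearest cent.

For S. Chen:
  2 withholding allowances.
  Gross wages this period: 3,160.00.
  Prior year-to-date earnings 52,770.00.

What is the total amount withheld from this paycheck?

248.66

Regional Income Tax: taxable = 3,160.00 − 2×340.00 = 2,480.00
  98.00 + 11.7% × (2,480.00 − 1,400.00) = 98.00 + 11.7% × 1,080.00 = 224.36
Solidarity Surcharge: cap 53,580.00 − YTD 52,770.00 = 810.00 subject; 3% × 810.00 = 24.30
Total: 224.36 + 24.30 = 248.66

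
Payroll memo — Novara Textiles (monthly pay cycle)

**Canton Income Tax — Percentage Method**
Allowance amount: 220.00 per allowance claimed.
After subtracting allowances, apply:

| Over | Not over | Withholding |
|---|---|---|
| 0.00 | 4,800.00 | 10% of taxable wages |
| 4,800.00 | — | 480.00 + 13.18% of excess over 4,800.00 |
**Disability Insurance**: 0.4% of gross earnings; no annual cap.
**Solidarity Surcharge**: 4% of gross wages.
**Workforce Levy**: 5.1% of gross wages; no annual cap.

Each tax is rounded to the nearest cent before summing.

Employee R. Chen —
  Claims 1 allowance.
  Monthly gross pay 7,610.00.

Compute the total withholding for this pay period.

1,544.31

Canton Income Tax: taxable = 7,610.00 − 1×220.00 = 7,390.00
  480.00 + 13.18% × (7,390.00 − 4,800.00) = 480.00 + 13.18% × 2,590.00 = 821.36
Disability Insurance: 0.4% × 7,610.00 = 30.44
Solidarity Surcharge: 4% × 7,610.00 = 304.40
Workforce Levy: 5.1% × 7,610.00 = 388.11
Total: 821.36 + 30.44 + 304.40 + 388.11 = 1,544.31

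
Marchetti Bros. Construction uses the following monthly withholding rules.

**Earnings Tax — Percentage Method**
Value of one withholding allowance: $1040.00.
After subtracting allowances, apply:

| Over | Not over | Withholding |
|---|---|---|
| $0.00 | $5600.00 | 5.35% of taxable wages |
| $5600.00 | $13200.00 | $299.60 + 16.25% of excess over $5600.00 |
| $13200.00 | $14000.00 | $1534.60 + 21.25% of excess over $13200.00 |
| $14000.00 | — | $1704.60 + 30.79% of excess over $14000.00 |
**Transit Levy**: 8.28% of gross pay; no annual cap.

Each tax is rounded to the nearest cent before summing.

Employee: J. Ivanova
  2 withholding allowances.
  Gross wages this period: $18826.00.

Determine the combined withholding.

$4108.88

Earnings Tax: taxable = $18826.00 − 2×$1040.00 = $16746.00
  $1704.60 + 30.79% × ($16746.00 − $14000.00) = $1704.60 + 30.79% × $2746.00 = $2550.09
Transit Levy: 8.28% × $18826.00 = $1558.79
Total: $2550.09 + $1558.79 = $4108.88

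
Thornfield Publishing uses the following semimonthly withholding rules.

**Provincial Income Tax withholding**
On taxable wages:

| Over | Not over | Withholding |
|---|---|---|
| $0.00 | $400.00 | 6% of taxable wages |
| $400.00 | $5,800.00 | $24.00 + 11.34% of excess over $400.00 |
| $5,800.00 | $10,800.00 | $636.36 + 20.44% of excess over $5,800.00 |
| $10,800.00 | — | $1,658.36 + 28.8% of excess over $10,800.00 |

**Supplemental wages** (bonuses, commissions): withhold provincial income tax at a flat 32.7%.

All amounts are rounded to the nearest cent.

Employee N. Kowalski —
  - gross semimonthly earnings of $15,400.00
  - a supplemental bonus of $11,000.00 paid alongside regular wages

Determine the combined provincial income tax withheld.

$6,580.16

Provincial Income Tax: taxable = $15,400.00
  $1,658.36 + 28.8% × ($15,400.00 − $10,800.00) = $1,658.36 + 28.8% × $4,600.00 = $2,983.16
Supplemental (32.7% flat on bonus): 32.7% × $11,000.00 = $3,597.00
Total provincial income tax: $2,983.16 + $3,597.00 = $6,580.16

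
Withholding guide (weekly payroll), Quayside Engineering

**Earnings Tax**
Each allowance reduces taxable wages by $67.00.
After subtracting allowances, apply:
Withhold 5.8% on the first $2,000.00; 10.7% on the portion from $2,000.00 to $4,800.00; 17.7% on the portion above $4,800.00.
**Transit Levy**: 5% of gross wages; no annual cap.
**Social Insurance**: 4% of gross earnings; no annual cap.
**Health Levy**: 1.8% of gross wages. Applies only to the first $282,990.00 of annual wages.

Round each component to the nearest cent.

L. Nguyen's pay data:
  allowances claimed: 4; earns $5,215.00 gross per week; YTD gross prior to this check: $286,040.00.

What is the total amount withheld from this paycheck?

Earnings Tax: taxable = $5,215.00 − 4×$67.00 = $4,947.00
  $415.60 + 17.7% × ($4,947.00 − $4,800.00) = $415.60 + 17.7% × $147.00 = $441.62
Transit Levy: 5% × $5,215.00 = $260.75
Social Insurance: 4% × $5,215.00 = $208.60
Health Levy: YTD $286,040.00 ≥ cap $282,990.00 → $0.00
Total: $441.62 + $260.75 + $208.60 + $0.00 = $910.97

$910.97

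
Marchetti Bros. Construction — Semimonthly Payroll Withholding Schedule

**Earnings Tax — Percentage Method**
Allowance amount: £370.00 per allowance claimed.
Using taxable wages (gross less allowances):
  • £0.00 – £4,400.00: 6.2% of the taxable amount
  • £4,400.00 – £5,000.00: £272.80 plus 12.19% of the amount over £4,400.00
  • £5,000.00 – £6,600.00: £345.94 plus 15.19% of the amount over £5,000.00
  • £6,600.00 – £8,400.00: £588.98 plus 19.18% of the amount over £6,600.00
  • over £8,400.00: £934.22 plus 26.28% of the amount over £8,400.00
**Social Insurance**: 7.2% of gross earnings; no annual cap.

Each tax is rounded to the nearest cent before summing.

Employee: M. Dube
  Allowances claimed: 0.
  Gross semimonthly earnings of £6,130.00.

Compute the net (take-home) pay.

£5,171.05

Earnings Tax: taxable = £6,130.00
  £345.94 + 15.19% × (£6,130.00 − £5,000.00) = £345.94 + 15.19% × £1,130.00 = £517.59
Social Insurance: 7.2% × £6,130.00 = £441.36
Total withheld: £517.59 + £441.36 = £958.95
Net pay: £6,130.00 − £958.95 = £5,171.05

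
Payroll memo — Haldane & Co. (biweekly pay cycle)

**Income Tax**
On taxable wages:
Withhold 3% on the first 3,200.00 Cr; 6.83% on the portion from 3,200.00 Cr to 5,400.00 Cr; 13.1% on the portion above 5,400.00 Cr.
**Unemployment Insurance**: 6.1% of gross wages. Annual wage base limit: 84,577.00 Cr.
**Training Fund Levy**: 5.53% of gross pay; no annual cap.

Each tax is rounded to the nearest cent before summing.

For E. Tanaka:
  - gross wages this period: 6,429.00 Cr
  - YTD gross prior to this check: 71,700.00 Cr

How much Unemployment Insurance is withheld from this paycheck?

Unemployment Insurance: 6.1% × 6,429.00 Cr = 392.17 Cr

392.17 Cr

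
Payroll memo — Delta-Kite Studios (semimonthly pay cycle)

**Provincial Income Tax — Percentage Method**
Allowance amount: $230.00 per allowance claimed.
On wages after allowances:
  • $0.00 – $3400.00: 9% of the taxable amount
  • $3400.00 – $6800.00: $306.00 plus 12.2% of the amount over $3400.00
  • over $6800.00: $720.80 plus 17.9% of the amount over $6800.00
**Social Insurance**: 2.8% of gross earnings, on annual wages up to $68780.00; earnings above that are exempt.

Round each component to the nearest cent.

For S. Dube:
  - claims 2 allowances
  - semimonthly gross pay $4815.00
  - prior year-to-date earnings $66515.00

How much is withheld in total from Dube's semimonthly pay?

Provincial Income Tax: taxable = $4815.00 − 2×$230.00 = $4355.00
  $306.00 + 12.2% × ($4355.00 − $3400.00) = $306.00 + 12.2% × $955.00 = $422.51
Social Insurance: cap $68780.00 − YTD $66515.00 = $2265.00 subject; 2.8% × $2265.00 = $63.42
Total: $422.51 + $63.42 = $485.93

$485.93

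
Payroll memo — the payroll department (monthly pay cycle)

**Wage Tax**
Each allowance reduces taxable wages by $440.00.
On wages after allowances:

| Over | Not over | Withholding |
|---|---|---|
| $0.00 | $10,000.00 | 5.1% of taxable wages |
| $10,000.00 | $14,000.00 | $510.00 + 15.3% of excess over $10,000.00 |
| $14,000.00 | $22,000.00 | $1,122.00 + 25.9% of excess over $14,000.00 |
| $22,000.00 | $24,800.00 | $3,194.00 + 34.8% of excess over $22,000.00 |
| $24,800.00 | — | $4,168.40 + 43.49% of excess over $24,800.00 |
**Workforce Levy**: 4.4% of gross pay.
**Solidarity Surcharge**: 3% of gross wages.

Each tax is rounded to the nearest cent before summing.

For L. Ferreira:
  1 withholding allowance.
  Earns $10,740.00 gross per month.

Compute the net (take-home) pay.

$9,389.34

Wage Tax: taxable = $10,740.00 − 1×$440.00 = $10,300.00
  $510.00 + 15.3% × ($10,300.00 − $10,000.00) = $510.00 + 15.3% × $300.00 = $555.90
Workforce Levy: 4.4% × $10,740.00 = $472.56
Solidarity Surcharge: 3% × $10,740.00 = $322.20
Total withheld: $555.90 + $472.56 + $322.20 = $1,350.66
Net pay: $10,740.00 − $1,350.66 = $9,389.34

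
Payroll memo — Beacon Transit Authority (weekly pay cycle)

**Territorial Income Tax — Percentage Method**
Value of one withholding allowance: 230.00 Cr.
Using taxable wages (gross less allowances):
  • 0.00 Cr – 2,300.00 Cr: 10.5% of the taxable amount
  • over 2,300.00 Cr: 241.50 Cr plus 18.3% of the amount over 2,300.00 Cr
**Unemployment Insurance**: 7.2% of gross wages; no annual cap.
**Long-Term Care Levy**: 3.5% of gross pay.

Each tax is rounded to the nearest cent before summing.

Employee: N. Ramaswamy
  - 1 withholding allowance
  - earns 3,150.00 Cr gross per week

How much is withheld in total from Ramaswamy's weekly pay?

Territorial Income Tax: taxable = 3,150.00 Cr − 1×230.00 Cr = 2,920.00 Cr
  241.50 Cr + 18.3% × (2,920.00 Cr − 2,300.00 Cr) = 241.50 Cr + 18.3% × 620.00 Cr = 354.96 Cr
Unemployment Insurance: 7.2% × 3,150.00 Cr = 226.80 Cr
Long-Term Care Levy: 3.5% × 3,150.00 Cr = 110.25 Cr
Total: 354.96 Cr + 226.80 Cr + 110.25 Cr = 692.01 Cr

692.01 Cr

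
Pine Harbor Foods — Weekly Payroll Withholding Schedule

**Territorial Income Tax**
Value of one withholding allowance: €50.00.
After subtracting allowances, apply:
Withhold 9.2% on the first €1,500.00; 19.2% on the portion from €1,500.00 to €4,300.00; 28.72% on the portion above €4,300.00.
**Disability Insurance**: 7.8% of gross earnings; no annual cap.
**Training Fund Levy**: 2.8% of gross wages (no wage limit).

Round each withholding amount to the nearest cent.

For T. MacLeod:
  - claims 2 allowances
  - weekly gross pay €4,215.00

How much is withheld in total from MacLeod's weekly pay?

Territorial Income Tax: taxable = €4,215.00 − 2×€50.00 = €4,115.00
  €138.00 + 19.2% × (€4,115.00 − €1,500.00) = €138.00 + 19.2% × €2,615.00 = €640.08
Disability Insurance: 7.8% × €4,215.00 = €328.77
Training Fund Levy: 2.8% × €4,215.00 = €118.02
Total: €640.08 + €328.77 + €118.02 = €1,086.87

€1,086.87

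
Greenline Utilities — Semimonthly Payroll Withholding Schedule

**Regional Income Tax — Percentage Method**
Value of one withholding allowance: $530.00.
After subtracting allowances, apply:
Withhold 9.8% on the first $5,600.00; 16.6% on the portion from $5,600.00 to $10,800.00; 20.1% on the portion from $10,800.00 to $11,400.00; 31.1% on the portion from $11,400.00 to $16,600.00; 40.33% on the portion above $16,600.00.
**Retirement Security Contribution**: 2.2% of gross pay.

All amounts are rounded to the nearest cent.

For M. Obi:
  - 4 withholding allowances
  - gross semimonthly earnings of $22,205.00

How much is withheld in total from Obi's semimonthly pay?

Regional Income Tax: taxable = $22,205.00 − 4×$530.00 = $20,085.00
  $3,149.80 + 40.33% × ($20,085.00 − $16,600.00) = $3,149.80 + 40.33% × $3,485.00 = $4,555.30
Retirement Security Contribution: 2.2% × $22,205.00 = $488.51
Total: $4,555.30 + $488.51 = $5,043.81

$5,043.81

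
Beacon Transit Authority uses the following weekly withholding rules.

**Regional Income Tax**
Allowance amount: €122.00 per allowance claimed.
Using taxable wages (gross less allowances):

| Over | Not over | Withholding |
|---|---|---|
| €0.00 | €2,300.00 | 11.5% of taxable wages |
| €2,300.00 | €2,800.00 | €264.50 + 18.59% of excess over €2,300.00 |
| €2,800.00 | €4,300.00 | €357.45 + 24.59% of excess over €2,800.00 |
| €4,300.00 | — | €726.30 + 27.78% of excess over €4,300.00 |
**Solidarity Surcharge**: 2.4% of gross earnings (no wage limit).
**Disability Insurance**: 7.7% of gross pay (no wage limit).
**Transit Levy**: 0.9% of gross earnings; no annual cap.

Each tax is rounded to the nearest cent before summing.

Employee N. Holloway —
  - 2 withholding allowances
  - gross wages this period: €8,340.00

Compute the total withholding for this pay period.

Regional Income Tax: taxable = €8,340.00 − 2×€122.00 = €8,096.00
  €726.30 + 27.78% × (€8,096.00 − €4,300.00) = €726.30 + 27.78% × €3,796.00 = €1,780.83
Solidarity Surcharge: 2.4% × €8,340.00 = €200.16
Disability Insurance: 7.7% × €8,340.00 = €642.18
Transit Levy: 0.9% × €8,340.00 = €75.06
Total: €1,780.83 + €200.16 + €642.18 + €75.06 = €2,698.23

€2,698.23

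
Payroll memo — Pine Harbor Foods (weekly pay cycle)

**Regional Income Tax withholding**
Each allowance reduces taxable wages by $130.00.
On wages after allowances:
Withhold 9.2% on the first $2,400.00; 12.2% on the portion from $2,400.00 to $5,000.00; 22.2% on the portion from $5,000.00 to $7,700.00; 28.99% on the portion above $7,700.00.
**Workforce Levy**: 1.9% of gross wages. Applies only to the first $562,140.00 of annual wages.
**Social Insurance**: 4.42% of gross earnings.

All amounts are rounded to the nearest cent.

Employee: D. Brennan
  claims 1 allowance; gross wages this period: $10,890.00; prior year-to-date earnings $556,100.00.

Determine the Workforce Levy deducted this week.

$114.76

Workforce Levy: cap $562,140.00 − YTD $556,100.00 = $6,040.00 subject; 1.9% × $6,040.00 = $114.76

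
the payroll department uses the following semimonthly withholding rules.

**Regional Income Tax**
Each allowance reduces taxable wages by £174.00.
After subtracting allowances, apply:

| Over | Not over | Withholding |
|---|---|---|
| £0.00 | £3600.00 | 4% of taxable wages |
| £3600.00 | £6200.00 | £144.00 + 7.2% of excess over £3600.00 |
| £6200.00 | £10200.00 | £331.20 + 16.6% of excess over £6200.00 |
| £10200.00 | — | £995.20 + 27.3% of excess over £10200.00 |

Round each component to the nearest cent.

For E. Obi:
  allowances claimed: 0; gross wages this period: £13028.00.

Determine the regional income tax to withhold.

Regional Income Tax: taxable = £13028.00
  £995.20 + 27.3% × (£13028.00 − £10200.00) = £995.20 + 27.3% × £2828.00 = £1767.24

£1767.24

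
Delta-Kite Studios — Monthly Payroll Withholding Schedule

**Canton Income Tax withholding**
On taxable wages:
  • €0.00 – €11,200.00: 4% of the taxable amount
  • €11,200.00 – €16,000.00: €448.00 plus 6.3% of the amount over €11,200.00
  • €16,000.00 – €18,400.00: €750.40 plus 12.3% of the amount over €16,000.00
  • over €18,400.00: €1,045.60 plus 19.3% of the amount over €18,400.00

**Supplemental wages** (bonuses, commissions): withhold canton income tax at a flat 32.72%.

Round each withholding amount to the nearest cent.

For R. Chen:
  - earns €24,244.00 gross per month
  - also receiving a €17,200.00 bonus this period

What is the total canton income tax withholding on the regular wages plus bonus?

Canton Income Tax: taxable = €24,244.00
  €1,045.60 + 19.3% × (€24,244.00 − €18,400.00) = €1,045.60 + 19.3% × €5,844.00 = €2,173.49
Supplemental (32.72% flat on bonus): 32.72% × €17,200.00 = €5,627.84
Total canton income tax: €2,173.49 + €5,627.84 = €7,801.33

€7,801.33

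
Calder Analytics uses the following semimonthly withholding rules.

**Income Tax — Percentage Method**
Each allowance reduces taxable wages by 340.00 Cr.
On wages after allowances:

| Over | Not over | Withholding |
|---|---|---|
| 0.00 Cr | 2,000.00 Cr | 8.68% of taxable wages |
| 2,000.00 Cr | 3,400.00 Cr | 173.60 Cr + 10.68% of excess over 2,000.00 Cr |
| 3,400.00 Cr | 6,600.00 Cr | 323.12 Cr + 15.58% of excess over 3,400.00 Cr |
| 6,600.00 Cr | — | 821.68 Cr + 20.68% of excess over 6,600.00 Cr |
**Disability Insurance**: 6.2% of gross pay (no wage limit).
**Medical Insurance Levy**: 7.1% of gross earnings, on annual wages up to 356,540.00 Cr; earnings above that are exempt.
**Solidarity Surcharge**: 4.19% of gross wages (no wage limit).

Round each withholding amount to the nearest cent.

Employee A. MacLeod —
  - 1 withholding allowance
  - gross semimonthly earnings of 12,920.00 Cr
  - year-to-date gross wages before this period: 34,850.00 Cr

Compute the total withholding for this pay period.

Income Tax: taxable = 12,920.00 Cr − 1×340.00 Cr = 12,580.00 Cr
  821.68 Cr + 20.68% × (12,580.00 Cr − 6,600.00 Cr) = 821.68 Cr + 20.68% × 5,980.00 Cr = 2,058.34 Cr
Disability Insurance: 6.2% × 12,920.00 Cr = 801.04 Cr
Medical Insurance Levy: 7.1% × 12,920.00 Cr = 917.32 Cr
Solidarity Surcharge: 4.19% × 12,920.00 Cr = 541.35 Cr
Total: 2,058.34 Cr + 801.04 Cr + 917.32 Cr + 541.35 Cr = 4,318.05 Cr

4,318.05 Cr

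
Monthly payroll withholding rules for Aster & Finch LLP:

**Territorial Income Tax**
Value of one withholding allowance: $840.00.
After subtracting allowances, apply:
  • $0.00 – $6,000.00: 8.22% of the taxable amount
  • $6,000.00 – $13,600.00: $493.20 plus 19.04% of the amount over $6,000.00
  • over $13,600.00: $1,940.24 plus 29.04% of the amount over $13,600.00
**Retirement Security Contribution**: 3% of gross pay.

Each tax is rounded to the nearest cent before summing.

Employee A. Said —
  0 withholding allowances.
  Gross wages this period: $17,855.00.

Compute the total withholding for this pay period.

$3,711.54

Territorial Income Tax: taxable = $17,855.00
  $1,940.24 + 29.04% × ($17,855.00 − $13,600.00) = $1,940.24 + 29.04% × $4,255.00 = $3,175.89
Retirement Security Contribution: 3% × $17,855.00 = $535.65
Total: $3,175.89 + $535.65 = $3,711.54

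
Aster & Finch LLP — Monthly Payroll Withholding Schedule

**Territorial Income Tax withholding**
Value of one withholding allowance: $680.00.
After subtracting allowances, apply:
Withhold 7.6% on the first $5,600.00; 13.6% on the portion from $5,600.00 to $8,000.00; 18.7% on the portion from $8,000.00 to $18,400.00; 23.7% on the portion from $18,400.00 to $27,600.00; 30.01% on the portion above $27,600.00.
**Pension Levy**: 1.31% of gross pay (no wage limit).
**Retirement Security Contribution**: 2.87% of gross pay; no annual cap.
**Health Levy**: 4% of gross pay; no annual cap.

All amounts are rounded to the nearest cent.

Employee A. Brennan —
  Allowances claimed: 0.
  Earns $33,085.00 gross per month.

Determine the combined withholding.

Territorial Income Tax: taxable = $33,085.00
  $4,877.20 + 30.01% × ($33,085.00 − $27,600.00) = $4,877.20 + 30.01% × $5,485.00 = $6,523.25
Pension Levy: 1.31% × $33,085.00 = $433.41
Retirement Security Contribution: 2.87% × $33,085.00 = $949.54
Health Levy: 4% × $33,085.00 = $1,323.40
Total: $6,523.25 + $433.41 + $949.54 + $1,323.40 = $9,229.60

$9,229.60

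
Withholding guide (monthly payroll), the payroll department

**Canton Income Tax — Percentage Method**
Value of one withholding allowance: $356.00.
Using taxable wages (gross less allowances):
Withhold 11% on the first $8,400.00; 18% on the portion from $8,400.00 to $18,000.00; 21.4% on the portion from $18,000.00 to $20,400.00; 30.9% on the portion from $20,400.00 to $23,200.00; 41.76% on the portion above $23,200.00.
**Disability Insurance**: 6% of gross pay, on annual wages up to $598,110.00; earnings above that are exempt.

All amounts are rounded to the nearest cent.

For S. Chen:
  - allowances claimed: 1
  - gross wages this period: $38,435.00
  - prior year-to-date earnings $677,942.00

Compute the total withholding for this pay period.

Canton Income Tax: taxable = $38,435.00 − 1×$356.00 = $38,079.00
  $4,030.80 + 41.76% × ($38,079.00 − $23,200.00) = $4,030.80 + 41.76% × $14,879.00 = $10,244.27
Disability Insurance: YTD $677,942.00 ≥ cap $598,110.00 → $0.00
Total: $10,244.27 + $0.00 = $10,244.27

$10,244.27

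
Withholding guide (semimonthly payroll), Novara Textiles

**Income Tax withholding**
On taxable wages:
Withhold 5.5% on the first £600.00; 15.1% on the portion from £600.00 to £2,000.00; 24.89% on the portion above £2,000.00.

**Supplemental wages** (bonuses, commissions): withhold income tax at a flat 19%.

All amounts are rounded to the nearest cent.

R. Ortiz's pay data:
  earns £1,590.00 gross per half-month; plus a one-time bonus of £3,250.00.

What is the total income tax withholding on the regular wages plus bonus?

Income Tax: taxable = £1,590.00
  £33.00 + 15.1% × (£1,590.00 − £600.00) = £33.00 + 15.1% × £990.00 = £182.49
Supplemental (19% flat on bonus): 19% × £3,250.00 = £617.50
Total income tax: £182.49 + £617.50 = £799.99

£799.99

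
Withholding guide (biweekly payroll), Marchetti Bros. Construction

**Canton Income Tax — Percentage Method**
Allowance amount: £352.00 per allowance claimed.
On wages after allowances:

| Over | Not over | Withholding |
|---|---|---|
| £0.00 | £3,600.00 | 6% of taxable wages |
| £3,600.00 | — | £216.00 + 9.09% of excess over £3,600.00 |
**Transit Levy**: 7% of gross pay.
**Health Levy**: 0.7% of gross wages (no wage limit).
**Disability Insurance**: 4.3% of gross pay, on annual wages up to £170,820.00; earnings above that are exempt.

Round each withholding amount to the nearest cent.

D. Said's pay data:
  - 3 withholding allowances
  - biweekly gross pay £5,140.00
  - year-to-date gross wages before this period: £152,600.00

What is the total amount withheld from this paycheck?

£876.80

Canton Income Tax: taxable = £5,140.00 − 3×£352.00 = £4,084.00
  £216.00 + 9.09% × (£4,084.00 − £3,600.00) = £216.00 + 9.09% × £484.00 = £260.00
Transit Levy: 7% × £5,140.00 = £359.80
Health Levy: 0.7% × £5,140.00 = £35.98
Disability Insurance: 4.3% × £5,140.00 = £221.02
Total: £260.00 + £359.80 + £35.98 + £221.02 = £876.80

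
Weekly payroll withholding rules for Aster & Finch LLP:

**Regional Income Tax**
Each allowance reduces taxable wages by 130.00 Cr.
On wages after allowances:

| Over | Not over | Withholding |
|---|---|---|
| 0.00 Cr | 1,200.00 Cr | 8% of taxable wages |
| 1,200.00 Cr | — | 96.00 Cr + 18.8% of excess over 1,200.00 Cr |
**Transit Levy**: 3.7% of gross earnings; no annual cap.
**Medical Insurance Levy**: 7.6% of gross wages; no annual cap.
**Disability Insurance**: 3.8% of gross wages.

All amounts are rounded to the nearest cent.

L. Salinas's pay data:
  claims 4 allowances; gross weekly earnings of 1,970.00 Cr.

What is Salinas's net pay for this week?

1,529.53 Cr

Regional Income Tax: taxable = 1,970.00 Cr − 4×130.00 Cr = 1,450.00 Cr
  96.00 Cr + 18.8% × (1,450.00 Cr − 1,200.00 Cr) = 96.00 Cr + 18.8% × 250.00 Cr = 143.00 Cr
Transit Levy: 3.7% × 1,970.00 Cr = 72.89 Cr
Medical Insurance Levy: 7.6% × 1,970.00 Cr = 149.72 Cr
Disability Insurance: 3.8% × 1,970.00 Cr = 74.86 Cr
Total withheld: 143.00 Cr + 72.89 Cr + 149.72 Cr + 74.86 Cr = 440.47 Cr
Net pay: 1,970.00 Cr − 440.47 Cr = 1,529.53 Cr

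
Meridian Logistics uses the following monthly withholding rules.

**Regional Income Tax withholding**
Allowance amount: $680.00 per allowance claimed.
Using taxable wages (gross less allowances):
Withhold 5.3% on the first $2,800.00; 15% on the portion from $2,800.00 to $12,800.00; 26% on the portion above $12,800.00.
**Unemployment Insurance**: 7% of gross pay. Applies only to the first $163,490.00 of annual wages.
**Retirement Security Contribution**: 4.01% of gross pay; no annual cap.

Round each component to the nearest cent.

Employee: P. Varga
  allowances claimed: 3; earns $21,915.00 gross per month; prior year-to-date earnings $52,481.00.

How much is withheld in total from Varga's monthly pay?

Regional Income Tax: taxable = $21,915.00 − 3×$680.00 = $19,875.00
  $1,648.40 + 26% × ($19,875.00 − $12,800.00) = $1,648.40 + 26% × $7,075.00 = $3,487.90
Unemployment Insurance: 7% × $21,915.00 = $1,534.05
Retirement Security Contribution: 4.01% × $21,915.00 = $878.79
Total: $3,487.90 + $1,534.05 + $878.79 = $5,900.74

$5,900.74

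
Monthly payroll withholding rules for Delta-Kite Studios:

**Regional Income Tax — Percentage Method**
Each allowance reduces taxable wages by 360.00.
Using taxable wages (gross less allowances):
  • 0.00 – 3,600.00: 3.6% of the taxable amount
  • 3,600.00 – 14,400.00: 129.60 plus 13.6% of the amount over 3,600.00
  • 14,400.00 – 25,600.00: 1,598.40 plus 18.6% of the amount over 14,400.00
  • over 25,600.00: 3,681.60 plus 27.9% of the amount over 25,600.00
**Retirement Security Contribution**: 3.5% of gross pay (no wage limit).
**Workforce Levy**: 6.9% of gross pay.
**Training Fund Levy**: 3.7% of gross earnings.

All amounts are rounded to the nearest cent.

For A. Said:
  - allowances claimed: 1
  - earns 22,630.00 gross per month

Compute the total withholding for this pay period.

6,253.05

Regional Income Tax: taxable = 22,630.00 − 1×360.00 = 22,270.00
  1,598.40 + 18.6% × (22,270.00 − 14,400.00) = 1,598.40 + 18.6% × 7,870.00 = 3,062.22
Retirement Security Contribution: 3.5% × 22,630.00 = 792.05
Workforce Levy: 6.9% × 22,630.00 = 1,561.47
Training Fund Levy: 3.7% × 22,630.00 = 837.31
Total: 3,062.22 + 792.05 + 1,561.47 + 837.31 = 6,253.05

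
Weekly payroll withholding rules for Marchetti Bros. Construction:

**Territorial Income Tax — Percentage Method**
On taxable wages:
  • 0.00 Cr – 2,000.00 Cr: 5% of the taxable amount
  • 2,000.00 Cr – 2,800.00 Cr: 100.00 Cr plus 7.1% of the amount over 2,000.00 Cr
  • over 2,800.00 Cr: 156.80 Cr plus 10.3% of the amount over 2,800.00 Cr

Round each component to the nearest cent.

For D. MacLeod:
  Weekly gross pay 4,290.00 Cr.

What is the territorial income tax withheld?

Territorial Income Tax: taxable = 4,290.00 Cr
  156.80 Cr + 10.3% × (4,290.00 Cr − 2,800.00 Cr) = 156.80 Cr + 10.3% × 1,490.00 Cr = 310.27 Cr

310.27 Cr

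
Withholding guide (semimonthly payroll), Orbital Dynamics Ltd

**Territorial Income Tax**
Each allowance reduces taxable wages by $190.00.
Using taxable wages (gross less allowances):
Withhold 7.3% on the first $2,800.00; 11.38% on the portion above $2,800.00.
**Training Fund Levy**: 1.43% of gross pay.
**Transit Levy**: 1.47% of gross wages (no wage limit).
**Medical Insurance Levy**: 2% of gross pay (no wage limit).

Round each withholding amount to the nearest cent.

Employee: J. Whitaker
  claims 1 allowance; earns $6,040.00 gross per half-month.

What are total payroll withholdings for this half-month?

Territorial Income Tax: taxable = $6,040.00 − 1×$190.00 = $5,850.00
  $204.40 + 11.38% × ($5,850.00 − $2,800.00) = $204.40 + 11.38% × $3,050.00 = $551.49
Training Fund Levy: 1.43% × $6,040.00 = $86.37
Transit Levy: 1.47% × $6,040.00 = $88.79
Medical Insurance Levy: 2% × $6,040.00 = $120.80
Total: $551.49 + $86.37 + $88.79 + $120.80 = $847.45

$847.45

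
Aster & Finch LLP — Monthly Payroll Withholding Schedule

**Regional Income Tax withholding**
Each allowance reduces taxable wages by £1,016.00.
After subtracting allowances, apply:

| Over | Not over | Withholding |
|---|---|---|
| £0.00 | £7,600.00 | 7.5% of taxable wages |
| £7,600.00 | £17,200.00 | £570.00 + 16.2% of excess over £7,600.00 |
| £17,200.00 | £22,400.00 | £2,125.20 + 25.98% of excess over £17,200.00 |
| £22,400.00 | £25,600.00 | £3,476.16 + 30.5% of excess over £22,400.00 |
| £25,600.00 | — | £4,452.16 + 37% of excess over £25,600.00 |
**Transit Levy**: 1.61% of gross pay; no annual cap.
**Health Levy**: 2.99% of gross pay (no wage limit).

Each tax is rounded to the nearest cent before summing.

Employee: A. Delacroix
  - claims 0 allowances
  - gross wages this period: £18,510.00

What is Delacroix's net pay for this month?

Regional Income Tax: taxable = £18,510.00
  £2,125.20 + 25.98% × (£18,510.00 − £17,200.00) = £2,125.20 + 25.98% × £1,310.00 = £2,465.54
Transit Levy: 1.61% × £18,510.00 = £298.01
Health Levy: 2.99% × £18,510.00 = £553.45
Total withheld: £2,465.54 + £298.01 + £553.45 = £3,317.00
Net pay: £18,510.00 − £3,317.00 = £15,193.00

£15,193.00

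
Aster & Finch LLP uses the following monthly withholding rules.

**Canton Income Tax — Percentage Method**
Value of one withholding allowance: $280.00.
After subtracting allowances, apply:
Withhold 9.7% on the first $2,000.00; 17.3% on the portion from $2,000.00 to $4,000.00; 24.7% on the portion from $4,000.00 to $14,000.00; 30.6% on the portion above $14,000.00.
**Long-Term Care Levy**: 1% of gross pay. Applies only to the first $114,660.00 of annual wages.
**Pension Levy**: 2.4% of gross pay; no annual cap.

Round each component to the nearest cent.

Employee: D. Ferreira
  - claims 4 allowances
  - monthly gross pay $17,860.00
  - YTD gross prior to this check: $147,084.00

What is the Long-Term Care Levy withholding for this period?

$0.00

Long-Term Care Levy: YTD $147,084.00 ≥ cap $114,660.00 → $0.00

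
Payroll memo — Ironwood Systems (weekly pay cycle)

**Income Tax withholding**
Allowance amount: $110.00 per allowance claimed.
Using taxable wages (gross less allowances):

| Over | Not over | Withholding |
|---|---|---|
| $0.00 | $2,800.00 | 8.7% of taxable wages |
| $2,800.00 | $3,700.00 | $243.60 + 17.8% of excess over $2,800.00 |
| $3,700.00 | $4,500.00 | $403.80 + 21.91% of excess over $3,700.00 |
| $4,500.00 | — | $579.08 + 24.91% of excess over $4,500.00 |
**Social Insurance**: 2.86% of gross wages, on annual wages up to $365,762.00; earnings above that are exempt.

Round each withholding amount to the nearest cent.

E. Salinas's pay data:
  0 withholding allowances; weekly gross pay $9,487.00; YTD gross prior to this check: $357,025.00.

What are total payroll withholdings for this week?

Income Tax: taxable = $9,487.00
  $579.08 + 24.91% × ($9,487.00 − $4,500.00) = $579.08 + 24.91% × $4,987.00 = $1,821.34
Social Insurance: cap $365,762.00 − YTD $357,025.00 = $8,737.00 subject; 2.86% × $8,737.00 = $249.88
Total: $1,821.34 + $249.88 = $2,071.22

$2,071.22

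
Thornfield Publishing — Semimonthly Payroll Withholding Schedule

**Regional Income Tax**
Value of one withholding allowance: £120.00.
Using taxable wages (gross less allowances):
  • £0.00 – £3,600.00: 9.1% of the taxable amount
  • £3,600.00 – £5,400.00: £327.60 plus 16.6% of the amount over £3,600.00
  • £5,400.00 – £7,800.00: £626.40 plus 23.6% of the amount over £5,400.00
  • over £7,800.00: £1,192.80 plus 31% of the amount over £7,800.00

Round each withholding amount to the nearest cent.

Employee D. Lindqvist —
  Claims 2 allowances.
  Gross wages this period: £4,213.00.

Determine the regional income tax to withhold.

Regional Income Tax: taxable = £4,213.00 − 2×£120.00 = £3,973.00
  £327.60 + 16.6% × (£3,973.00 − £3,600.00) = £327.60 + 16.6% × £373.00 = £389.52

£389.52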